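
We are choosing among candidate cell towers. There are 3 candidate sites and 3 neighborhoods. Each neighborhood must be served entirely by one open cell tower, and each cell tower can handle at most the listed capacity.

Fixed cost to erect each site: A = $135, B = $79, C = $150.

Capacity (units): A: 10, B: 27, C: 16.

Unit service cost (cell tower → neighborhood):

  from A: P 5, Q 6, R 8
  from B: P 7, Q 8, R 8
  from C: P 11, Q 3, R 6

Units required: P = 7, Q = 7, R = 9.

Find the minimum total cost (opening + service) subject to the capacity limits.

Minimum total cost: 256

Open {B}: P→B 7·7=49, Q→B 8·7=56, R→B 8·9=72.
Loads: B carries 23/27. Service 177; fixed 79; total 256.
Next best feasible plan costs 353.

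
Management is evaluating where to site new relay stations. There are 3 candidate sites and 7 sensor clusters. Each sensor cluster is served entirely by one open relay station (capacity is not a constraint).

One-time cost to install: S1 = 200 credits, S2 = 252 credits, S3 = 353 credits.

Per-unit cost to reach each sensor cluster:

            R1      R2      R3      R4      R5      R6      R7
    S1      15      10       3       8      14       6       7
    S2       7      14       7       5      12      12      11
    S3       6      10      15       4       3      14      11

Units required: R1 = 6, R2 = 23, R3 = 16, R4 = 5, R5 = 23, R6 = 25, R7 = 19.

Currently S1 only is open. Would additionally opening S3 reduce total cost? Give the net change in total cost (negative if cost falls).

Current service cost with {S1}: 1013.
Adding S3: each sensor cluster re-picks its cheapest; new service cost 686, saving 327.
Extra fixed cost: 353. Net change = 353 − 327 = 26.
(Totals: 1213 → 1239.)

No — net change +26 (cost rises by 26).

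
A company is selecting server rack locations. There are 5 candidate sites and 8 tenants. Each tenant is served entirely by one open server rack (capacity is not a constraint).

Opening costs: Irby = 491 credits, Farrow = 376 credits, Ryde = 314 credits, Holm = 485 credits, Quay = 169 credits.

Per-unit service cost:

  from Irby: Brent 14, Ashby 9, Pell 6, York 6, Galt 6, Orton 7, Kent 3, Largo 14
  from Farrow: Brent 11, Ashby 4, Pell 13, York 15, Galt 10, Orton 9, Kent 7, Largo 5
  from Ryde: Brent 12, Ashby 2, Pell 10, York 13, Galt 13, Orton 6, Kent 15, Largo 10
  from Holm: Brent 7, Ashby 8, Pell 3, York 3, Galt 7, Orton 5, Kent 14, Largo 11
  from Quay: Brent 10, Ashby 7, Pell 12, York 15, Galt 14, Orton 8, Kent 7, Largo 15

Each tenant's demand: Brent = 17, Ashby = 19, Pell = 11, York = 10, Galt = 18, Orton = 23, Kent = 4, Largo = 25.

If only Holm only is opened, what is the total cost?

Each tenant is assigned to its cheapest site among the open ones.
{Holm}: Brent→Holm 7·17=119, Ashby→Holm 8·19=152, Pell→Holm 3·11=33, York→Holm 3·10=30, Galt→Holm 7·18=126, Orton→Holm 5·23=115, Kent→Holm 14·4=56, Largo→Holm 11·25=275. Service 906; fixed 485; total 1391.

Total cost: 1391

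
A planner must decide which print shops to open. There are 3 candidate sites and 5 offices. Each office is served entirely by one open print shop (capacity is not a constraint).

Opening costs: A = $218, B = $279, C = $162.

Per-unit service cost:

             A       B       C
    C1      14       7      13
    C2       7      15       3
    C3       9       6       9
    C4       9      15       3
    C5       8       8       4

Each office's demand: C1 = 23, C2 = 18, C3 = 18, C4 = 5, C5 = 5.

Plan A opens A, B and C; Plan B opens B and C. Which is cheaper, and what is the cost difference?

Plan B is cheaper by 218.

Plan A: {A, B, C}: C1→B 7·23=161, C2→C 3·18=54, C3→B 6·18=108, C4→C 3·5=15, C5→C 4·5=20. Service 358; fixed 659; total 1017.
Plan B: {B, C}: C1→B 7·23=161, C2→C 3·18=54, C3→B 6·18=108, C4→C 3·5=15, C5→C 4·5=20. Service 358; fixed 441; total 799.
Difference: |1017 − 799| = 218.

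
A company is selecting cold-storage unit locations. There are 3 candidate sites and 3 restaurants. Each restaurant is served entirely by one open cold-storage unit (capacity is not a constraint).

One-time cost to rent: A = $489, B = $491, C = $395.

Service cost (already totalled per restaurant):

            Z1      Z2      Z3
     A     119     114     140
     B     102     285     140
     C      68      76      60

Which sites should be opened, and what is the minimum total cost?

Open C only; minimum total cost 599.

For any fixed open set, each restaurant goes to its cheapest open site; total = fixed + service.
{C}: Z1→C 68, Z2→C 76, Z3→C 60. Service 204; fixed 395; total 599.
{A}: service 373 + fixed 489 = 862
{B}: Z1→B 102, Z2→B 285, Z3→B 140. Service 527; fixed 491; total 1018.
{A, B, C}: Z1→C 68, Z2→C 76, Z3→C 60. Service 204; fixed 1375; total 1579.
(All 7 nonempty subsets were checked; C only is lowest.)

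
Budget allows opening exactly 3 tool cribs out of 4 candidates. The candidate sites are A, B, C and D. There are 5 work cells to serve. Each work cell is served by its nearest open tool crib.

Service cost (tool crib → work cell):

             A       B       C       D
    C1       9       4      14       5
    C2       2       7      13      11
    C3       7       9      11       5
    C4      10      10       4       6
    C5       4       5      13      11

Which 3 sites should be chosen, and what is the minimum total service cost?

With exactly 3 open, each work cell uses its cheapest among the chosen.
{A, C, D}: C1→D 5, C2→A 2, C3→D 5, C4→C 4, C5→A 4. Service cost 20.
{A, B, C}: service cost 21
{A, B, D}: service cost 21
Among all 4 size-3 choices, {A, C, D} is lowest.

Choose A, C and D; total service cost 20.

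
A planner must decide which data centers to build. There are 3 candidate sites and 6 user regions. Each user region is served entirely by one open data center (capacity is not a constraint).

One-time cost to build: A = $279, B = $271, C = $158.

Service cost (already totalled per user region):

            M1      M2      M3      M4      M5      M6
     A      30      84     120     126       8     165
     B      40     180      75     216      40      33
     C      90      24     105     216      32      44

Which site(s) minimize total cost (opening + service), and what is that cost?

Open C only; minimum total cost 669.

For any fixed open set, each user region goes to its cheapest open site; total = fixed + service.
{C}: M1→C 90, M2→C 24, M3→C 105, M4→C 216, M5→C 32, M6→C 44. Service 511; fixed 158; total 669.
{A, C}: service 337 + fixed 437 = 774
{A}: service 533 + fixed 279 = 812
{A, B, C}: service 296 + fixed 708 = 1004
(All 7 nonempty subsets were checked; C only is lowest.)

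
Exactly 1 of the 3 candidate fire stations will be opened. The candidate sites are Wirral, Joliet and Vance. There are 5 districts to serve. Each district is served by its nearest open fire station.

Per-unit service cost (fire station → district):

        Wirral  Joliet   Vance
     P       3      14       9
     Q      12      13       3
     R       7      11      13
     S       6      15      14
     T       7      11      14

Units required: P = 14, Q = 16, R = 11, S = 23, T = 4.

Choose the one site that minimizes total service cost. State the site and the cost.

With exactly 1 open, each district uses its cheapest among the chosen.
{Wirral}: P→Wirral 3·14=42, Q→Wirral 12·16=192, R→Wirral 7·11=77, S→Wirral 6·23=138, T→Wirral 7·4=28. Service cost 477.
{Vance}: service cost 695
{Joliet}: service cost 914
Among all 3 size-1 choices, {Wirral} is lowest.

Choose Wirral only; total service cost 477.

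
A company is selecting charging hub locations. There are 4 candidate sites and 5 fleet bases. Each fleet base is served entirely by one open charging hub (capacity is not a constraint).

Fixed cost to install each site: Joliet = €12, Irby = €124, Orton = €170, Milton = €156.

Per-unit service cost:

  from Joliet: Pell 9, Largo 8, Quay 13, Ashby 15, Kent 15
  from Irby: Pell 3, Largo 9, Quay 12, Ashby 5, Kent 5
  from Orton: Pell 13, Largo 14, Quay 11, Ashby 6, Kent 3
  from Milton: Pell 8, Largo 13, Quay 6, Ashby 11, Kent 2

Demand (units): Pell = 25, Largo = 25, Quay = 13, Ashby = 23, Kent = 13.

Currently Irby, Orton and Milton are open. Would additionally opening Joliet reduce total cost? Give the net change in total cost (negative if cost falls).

Yes — net change −13 (cost falls by 13).

Current service cost with {Irby, Orton, Milton}: 519.
Adding Joliet: each fleet base re-picks its cheapest; new service cost 494, saving 25.
Extra fixed cost: 12. Net change = 12 − 25 = -13.
(Totals: 969 → 956.)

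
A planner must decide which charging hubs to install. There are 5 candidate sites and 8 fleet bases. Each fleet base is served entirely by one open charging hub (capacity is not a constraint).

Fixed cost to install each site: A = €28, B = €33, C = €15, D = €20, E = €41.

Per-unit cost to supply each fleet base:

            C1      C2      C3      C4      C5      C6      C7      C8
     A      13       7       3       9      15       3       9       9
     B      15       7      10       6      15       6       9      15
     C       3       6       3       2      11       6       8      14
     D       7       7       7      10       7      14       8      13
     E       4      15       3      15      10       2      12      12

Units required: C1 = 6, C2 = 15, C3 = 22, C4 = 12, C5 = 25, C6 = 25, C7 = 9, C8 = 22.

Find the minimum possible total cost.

For any fixed open set, each fleet base goes to its cheapest open site; total = fixed + service.
{A, C, D}: C1→C 3·6=18, C2→C 6·15=90, C3→A 3·22=66, C4→C 2·12=24, C5→D 7·25=175, C6→A 3·25=75, C7→C 8·9=72, C8→A 9·22=198. Service 718; fixed 63; total 781.
{A, C, D, E}: service 693 + fixed 104 = 797
{A, B, C, D}: service 718 + fixed 96 = 814
{A, B, C, D, E}: service 693 + fixed 137 = 830
No other subset beats 781.

Minimum total cost: 781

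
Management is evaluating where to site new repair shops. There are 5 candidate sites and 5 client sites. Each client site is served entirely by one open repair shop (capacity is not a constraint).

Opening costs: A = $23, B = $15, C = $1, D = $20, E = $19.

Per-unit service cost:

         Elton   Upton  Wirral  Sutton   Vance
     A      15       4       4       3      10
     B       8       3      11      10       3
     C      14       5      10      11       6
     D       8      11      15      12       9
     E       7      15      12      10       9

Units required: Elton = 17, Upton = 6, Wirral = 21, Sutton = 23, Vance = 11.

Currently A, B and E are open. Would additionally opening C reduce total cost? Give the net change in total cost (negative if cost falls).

No — net change +1 (cost rises by 1).

Current service cost with {A, B, E}: 323.
Adding C: each client site re-picks its cheapest; new service cost 323, saving 0.
Extra fixed cost: 1. Net change = 1 − 0 = 1.
(Totals: 380 → 381.)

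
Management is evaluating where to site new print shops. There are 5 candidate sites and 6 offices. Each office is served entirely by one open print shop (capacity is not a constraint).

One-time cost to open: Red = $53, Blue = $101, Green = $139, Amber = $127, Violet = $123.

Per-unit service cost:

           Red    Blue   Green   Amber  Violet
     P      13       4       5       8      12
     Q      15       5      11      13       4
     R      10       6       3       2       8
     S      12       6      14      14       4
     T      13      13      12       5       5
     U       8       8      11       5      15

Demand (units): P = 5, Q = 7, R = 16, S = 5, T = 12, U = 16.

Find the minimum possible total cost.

For any fixed open set, each office goes to its cheapest open site; total = fixed + service.
{Blue, Amber}: P→Blue 4·5=20, Q→Blue 5·7=35, R→Amber 2·16=32, S→Blue 6·5=30, T→Amber 5·12=60, U→Amber 5·16=80. Service 257; fixed 228; total 485.
{Amber}: service 373 + fixed 127 = 500
{Amber, Violet}: service 260 + fixed 250 = 510
{Red, Blue, Green, Amber, Violet}: P→Blue 4·5=20, Q→Violet 4·7=28, R→Amber 2·16=32, S→Violet 4·5=20, T→Amber 5·12=60, U→Amber 5·16=80. Service 240; fixed 543; total 783.
No other subset beats 485.

Minimum total cost: 485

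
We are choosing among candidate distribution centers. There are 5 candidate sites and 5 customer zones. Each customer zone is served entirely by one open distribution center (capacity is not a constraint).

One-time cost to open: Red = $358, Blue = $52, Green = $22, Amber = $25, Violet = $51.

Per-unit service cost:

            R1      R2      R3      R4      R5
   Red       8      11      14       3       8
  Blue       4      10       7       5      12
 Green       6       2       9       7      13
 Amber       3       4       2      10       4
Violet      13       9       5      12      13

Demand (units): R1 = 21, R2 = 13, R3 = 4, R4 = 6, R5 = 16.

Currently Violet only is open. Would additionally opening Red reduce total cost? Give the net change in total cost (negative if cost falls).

Current service cost with {Violet}: 690.
Adding Red: each customer zone re-picks its cheapest; new service cost 451, saving 239.
Extra fixed cost: 358. Net change = 358 − 239 = 119.
(Totals: 741 → 860.)

No — net change +119 (cost rises by 119).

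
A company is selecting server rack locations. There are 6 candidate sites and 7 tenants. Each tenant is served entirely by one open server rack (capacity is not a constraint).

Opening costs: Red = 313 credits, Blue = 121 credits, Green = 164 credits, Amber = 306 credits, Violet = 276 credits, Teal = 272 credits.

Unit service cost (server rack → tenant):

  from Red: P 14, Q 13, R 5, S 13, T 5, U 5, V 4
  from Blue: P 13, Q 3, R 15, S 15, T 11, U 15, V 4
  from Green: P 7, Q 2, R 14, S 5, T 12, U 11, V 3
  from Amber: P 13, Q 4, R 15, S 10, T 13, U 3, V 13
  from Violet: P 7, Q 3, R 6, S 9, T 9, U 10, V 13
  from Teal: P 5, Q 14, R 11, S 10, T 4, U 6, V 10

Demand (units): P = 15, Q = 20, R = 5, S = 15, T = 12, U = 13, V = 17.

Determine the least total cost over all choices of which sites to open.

For any fixed open set, each tenant goes to its cheapest open site; total = fixed + service.
{Green}: P→Green 7·15=105, Q→Green 2·20=40, R→Green 14·5=70, S→Green 5·15=75, T→Green 12·12=144, U→Green 11·13=143, V→Green 3·17=51. Service 628; fixed 164; total 792.
{Green, Teal}: P→Teal 5·15=75, Q→Green 2·20=40, R→Teal 11·5=55, S→Green 5·15=75, T→Teal 4·12=48, U→Teal 6·13=78, V→Green 3·17=51. Service 422; fixed 436; total 858.
{Red, Green}: service 421 + fixed 477 = 898
{Red, Blue, Green, Amber, Violet, Teal}: P→Teal 5·15=75, Q→Green 2·20=40, R→Red 5·5=25, S→Green 5·15=75, T→Teal 4·12=48, U→Amber 3·13=39, V→Green 3·17=51. Service 353; fixed 1452; total 1805.
No other subset beats 792.

Minimum total cost: 792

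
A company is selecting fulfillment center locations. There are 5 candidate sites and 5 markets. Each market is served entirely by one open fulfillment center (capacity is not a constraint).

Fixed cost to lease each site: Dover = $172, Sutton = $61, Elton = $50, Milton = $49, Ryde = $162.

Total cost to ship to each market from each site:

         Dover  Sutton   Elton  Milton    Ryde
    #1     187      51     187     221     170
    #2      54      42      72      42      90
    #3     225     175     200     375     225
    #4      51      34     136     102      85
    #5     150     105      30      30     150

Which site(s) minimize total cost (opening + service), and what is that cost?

For any fixed open set, each market goes to its cheapest open site; total = fixed + service.
{Sutton, Milton}: #1→Sutton 51, #2→Sutton 42, #3→Sutton 175, #4→Sutton 34, #5→Milton 30. Service 332; fixed 110; total 442.
{Sutton, Elton}: service 332 + fixed 111 = 443
{Sutton}: #1→Sutton 51, #2→Sutton 42, #3→Sutton 175, #4→Sutton 34, #5→Sutton 105. Service 407; fixed 61; total 468.
{Dover, Sutton, Elton, Milton, Ryde}: service 332 + fixed 494 = 826
No other subset beats 442.

Open Sutton and Milton; minimum total cost 442.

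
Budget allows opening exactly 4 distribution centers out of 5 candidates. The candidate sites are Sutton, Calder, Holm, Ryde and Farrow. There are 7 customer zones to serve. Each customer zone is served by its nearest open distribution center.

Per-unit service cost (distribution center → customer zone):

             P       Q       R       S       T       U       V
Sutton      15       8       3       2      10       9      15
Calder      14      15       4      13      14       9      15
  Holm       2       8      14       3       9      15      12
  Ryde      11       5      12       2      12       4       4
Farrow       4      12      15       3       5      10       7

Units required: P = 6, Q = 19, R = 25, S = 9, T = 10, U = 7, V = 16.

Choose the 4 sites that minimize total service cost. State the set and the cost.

With exactly 4 open, each customer zone uses its cheapest among the chosen.
{Sutton, Holm, Ryde, Farrow}: P→Holm 2·6=12, Q→Ryde 5·19=95, R→Sutton 3·25=75, S→Sutton 2·9=18, T→Farrow 5·10=50, U→Ryde 4·7=28, V→Ryde 4·16=64. Service cost 342.
{Sutton, Calder, Ryde, Farrow}: service cost 354
{Calder, Holm, Ryde, Farrow}: service cost 367
Among all 5 size-4 choices, {Sutton, Holm, Ryde, Farrow} is lowest.

Choose Sutton, Holm, Ryde and Farrow; total service cost 342.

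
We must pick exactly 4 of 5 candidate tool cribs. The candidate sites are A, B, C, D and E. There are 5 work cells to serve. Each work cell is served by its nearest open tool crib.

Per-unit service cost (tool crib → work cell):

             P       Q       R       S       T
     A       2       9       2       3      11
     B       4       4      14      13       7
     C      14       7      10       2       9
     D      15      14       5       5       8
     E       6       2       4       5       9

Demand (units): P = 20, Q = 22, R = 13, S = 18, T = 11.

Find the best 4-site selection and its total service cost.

With exactly 4 open, each work cell uses its cheapest among the chosen.
{A, B, C, E}: P→A 2·20=40, Q→E 2·22=44, R→A 2·13=26, S→C 2·18=36, T→B 7·11=77. Service cost 223.
{A, C, D, E}: service cost 234
{A, B, D, E}: service cost 241
Among all 5 size-4 choices, {A, B, C, E} is lowest.

Choose A, B, C and E; total service cost 223.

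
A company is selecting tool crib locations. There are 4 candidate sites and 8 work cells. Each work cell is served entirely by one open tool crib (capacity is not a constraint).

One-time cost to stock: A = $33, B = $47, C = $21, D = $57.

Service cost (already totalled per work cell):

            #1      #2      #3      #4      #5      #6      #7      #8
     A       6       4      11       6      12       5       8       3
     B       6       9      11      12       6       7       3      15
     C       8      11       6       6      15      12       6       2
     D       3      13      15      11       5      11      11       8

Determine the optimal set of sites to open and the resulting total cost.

For any fixed open set, each work cell goes to its cheapest open site; total = fixed + service.
{C}: #1→C 8, #2→C 11, #3→C 6, #4→C 6, #5→C 15, #6→C 12, #7→C 6, #8→C 2. Service 66; fixed 21; total 87.
{A}: service 55 + fixed 33 = 88
{A, C}: service 47 + fixed 54 = 101
{A, B, C, D}: #1→D 3, #2→A 4, #3→C 6, #4→A 6, #5→D 5, #6→A 5, #7→B 3, #8→C 2. Service 34; fixed 158; total 192.
No other subset beats 87.

Open C only; minimum total cost 87.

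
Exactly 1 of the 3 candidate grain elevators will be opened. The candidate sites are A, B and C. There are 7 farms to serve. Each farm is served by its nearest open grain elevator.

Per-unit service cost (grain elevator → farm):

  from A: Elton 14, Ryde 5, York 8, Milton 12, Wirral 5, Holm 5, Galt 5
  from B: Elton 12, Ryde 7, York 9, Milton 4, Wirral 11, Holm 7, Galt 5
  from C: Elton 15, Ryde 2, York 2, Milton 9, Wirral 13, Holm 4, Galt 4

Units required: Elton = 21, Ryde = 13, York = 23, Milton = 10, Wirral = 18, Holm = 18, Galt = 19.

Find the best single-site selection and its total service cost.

Choose C only; total service cost 859.

With exactly 1 open, each farm uses its cheapest among the chosen.
{C}: Elton→C 15·21=315, Ryde→C 2·13=26, York→C 2·23=46, Milton→C 9·10=90, Wirral→C 13·18=234, Holm→C 4·18=72, Galt→C 4·19=76. Service cost 859.
{A}: service cost 938
{B}: service cost 1009
Among all 3 size-1 choices, {C} is lowest.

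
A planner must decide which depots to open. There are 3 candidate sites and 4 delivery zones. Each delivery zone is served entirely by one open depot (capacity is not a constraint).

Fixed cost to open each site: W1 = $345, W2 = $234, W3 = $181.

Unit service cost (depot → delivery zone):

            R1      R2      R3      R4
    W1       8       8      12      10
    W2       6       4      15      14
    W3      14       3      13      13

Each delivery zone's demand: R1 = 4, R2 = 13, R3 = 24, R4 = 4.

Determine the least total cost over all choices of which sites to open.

For any fixed open set, each delivery zone goes to its cheapest open site; total = fixed + service.
{W3}: R1→W3 14·4=56, R2→W3 3·13=39, R3→W3 13·24=312, R4→W3 13·4=52. Service 459; fixed 181; total 640.
{W2}: R1→W2 6·4=24, R2→W2 4·13=52, R3→W2 15·24=360, R4→W2 14·4=56. Service 492; fixed 234; total 726.
{W1}: R1→W1 8·4=32, R2→W1 8·13=104, R3→W1 12·24=288, R4→W1 10·4=40. Service 464; fixed 345; total 809.
{W1, W2, W3}: service 391 + fixed 760 = 1151
(All 7 nonempty subsets were checked; W3 only is lowest.)

Minimum total cost: 640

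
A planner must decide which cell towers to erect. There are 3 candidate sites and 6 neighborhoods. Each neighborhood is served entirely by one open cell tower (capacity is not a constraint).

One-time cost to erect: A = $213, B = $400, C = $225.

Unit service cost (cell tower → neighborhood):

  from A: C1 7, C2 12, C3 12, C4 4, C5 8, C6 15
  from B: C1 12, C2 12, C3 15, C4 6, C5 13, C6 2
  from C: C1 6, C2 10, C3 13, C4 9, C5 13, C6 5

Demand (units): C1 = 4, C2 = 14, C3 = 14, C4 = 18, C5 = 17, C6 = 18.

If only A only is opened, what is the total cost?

Total cost: 1055

Each neighborhood is assigned to its cheapest site among the open ones.
{A}: C1→A 7·4=28, C2→A 12·14=168, C3→A 12·14=168, C4→A 4·18=72, C5→A 8·17=136, C6→A 15·18=270. Service 842; fixed 213; total 1055.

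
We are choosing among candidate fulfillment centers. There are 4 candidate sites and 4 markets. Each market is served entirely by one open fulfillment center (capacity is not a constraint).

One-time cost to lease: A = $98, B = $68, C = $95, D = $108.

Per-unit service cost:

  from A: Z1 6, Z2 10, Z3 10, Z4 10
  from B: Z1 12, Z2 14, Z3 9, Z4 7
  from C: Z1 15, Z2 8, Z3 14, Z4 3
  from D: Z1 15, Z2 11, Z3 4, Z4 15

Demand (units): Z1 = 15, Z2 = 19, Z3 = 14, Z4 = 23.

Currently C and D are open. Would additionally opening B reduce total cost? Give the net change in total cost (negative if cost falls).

No — net change +23 (cost rises by 23).

Current service cost with {C, D}: 502.
Adding B: each market re-picks its cheapest; new service cost 457, saving 45.
Extra fixed cost: 68. Net change = 68 − 45 = 23.
(Totals: 705 → 728.)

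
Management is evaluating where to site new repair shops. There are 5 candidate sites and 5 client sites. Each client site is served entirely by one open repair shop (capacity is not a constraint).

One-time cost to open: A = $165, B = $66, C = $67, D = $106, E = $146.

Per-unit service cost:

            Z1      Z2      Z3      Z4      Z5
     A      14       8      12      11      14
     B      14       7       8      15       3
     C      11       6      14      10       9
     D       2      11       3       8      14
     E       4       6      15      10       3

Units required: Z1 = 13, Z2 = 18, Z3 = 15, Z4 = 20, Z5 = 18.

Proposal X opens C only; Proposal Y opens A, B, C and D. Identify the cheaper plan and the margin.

Proposal X: {C}: Z1→C 11·13=143, Z2→C 6·18=108, Z3→C 14·15=210, Z4→C 10·20=200, Z5→C 9·18=162. Service 823; fixed 67; total 890.
Proposal Y: {A, B, C, D}: Z1→D 2·13=26, Z2→C 6·18=108, Z3→D 3·15=45, Z4→D 8·20=160, Z5→B 3·18=54. Service 393; fixed 404; total 797.
Difference: |890 − 797| = 93.

Proposal Y is cheaper by 93.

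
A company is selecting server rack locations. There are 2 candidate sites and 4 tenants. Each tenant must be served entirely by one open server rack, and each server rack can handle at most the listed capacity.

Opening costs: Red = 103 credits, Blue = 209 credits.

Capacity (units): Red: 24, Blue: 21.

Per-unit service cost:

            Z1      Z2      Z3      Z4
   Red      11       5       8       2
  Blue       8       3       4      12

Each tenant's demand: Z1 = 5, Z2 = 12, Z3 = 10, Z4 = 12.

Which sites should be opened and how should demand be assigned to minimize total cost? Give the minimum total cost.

Minimum total cost: 476

Open {Red, Blue}: Z1→Blue 8·5=40, Z2→Red 5·12=60, Z3→Blue 4·10=40, Z4→Red 2·12=24.
Loads: Red carries 24/24, Blue carries 15/21. Service 164; fixed 312; total 476.
Next best feasible plan costs 492.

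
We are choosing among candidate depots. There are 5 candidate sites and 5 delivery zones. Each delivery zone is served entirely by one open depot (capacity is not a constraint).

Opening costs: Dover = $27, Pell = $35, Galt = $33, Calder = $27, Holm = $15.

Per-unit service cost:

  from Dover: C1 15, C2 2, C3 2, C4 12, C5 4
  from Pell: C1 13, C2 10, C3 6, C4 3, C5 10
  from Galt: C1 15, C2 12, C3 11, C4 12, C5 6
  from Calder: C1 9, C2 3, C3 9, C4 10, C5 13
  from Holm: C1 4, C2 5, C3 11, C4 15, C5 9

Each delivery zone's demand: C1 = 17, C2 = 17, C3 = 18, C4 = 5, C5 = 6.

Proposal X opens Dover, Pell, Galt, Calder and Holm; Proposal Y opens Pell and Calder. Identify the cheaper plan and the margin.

Proposal X is cheaper by 135.

Proposal X: {Dover, Pell, Galt, Calder, Holm}: C1→Holm 4·17=68, C2→Dover 2·17=34, C3→Dover 2·18=36, C4→Pell 3·5=15, C5→Dover 4·6=24. Service 177; fixed 137; total 314.
Proposal Y: {Pell, Calder}: C1→Calder 9·17=153, C2→Calder 3·17=51, C3→Pell 6·18=108, C4→Pell 3·5=15, C5→Pell 10·6=60. Service 387; fixed 62; total 449.
Difference: |314 − 449| = 135.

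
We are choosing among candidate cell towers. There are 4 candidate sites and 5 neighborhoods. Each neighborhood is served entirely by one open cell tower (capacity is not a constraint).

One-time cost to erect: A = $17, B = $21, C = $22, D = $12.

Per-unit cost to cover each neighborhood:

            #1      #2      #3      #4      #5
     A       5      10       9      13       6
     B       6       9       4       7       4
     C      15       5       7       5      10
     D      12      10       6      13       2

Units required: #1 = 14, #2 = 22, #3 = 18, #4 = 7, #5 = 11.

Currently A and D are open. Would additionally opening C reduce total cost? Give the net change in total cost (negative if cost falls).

Yes — net change −144 (cost falls by 144).

Current service cost with {A, D}: 511.
Adding C: each neighborhood re-picks its cheapest; new service cost 345, saving 166.
Extra fixed cost: 22. Net change = 22 − 166 = -144.
(Totals: 540 → 396.)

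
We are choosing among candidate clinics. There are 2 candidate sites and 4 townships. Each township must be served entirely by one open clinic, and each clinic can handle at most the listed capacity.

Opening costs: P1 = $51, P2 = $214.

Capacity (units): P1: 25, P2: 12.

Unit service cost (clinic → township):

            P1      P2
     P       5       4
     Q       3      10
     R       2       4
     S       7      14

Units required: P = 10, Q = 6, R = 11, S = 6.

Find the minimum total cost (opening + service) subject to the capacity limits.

Minimum total cost: 387

Open {P1, P2}: P→P2 4·10=40, Q→P1 3·6=18, R→P1 2·11=22, S→P1 7·6=42.
Loads: P1 carries 23/25, P2 carries 10/12. Service 122; fixed 265; total 387.
Next best feasible plan costs 419.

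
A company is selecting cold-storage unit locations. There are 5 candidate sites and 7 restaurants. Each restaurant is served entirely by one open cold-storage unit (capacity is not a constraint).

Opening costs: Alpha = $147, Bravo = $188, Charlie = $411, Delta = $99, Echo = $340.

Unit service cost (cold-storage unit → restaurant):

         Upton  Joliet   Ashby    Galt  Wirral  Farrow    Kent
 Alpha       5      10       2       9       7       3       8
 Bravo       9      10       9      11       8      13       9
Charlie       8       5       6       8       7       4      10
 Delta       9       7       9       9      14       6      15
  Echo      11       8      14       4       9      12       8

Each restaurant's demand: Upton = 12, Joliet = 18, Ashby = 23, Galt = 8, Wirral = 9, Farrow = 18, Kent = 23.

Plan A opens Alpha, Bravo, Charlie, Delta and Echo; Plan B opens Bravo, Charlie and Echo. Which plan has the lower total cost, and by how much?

Plan A: {Alpha, Bravo, Charlie, Delta, Echo}: Upton→Alpha 5·12=60, Joliet→Charlie 5·18=90, Ashby→Alpha 2·23=46, Galt→Echo 4·8=32, Wirral→Alpha 7·9=63, Farrow→Alpha 3·18=54, Kent→Alpha 8·23=184. Service 529; fixed 1185; total 1714.
Plan B: {Bravo, Charlie, Echo}: Upton→Charlie 8·12=96, Joliet→Charlie 5·18=90, Ashby→Charlie 6·23=138, Galt→Echo 4·8=32, Wirral→Charlie 7·9=63, Farrow→Charlie 4·18=72, Kent→Echo 8·23=184. Service 675; fixed 939; total 1614.
Difference: |1714 − 1614| = 100.

Plan B is cheaper by 100.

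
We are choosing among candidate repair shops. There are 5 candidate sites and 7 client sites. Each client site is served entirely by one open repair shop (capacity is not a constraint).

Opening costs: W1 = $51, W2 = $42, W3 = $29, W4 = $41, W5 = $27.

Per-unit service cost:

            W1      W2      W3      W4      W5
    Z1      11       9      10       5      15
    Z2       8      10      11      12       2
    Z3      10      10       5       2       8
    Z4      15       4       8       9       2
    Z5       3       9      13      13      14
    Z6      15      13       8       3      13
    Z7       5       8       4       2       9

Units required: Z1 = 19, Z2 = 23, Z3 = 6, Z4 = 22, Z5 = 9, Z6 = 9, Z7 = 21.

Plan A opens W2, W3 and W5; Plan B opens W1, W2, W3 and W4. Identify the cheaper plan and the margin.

Plan A: {W2, W3, W5}: Z1→W2 9·19=171, Z2→W5 2·23=46, Z3→W3 5·6=30, Z4→W5 2·22=44, Z5→W2 9·9=81, Z6→W3 8·9=72, Z7→W3 4·21=84. Service 528; fixed 98; total 626.
Plan B: {W1, W2, W3, W4}: Z1→W4 5·19=95, Z2→W1 8·23=184, Z3→W4 2·6=12, Z4→W2 4·22=88, Z5→W1 3·9=27, Z6→W4 3·9=27, Z7→W4 2·21=42. Service 475; fixed 163; total 638.
Difference: |626 − 638| = 12.

Plan A is cheaper by 12.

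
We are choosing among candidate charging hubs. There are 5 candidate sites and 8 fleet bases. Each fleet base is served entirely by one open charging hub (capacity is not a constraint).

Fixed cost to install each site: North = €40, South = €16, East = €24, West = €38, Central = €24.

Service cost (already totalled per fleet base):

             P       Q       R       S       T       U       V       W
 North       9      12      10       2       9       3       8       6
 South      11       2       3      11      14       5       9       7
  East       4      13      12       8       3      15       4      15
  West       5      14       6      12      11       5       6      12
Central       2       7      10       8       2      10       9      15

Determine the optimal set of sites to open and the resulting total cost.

For any fixed open set, each fleet base goes to its cheapest open site; total = fixed + service.
{South, East}: P→East 4, Q→South 2, R→South 3, S→East 8, T→East 3, U→South 5, V→East 4, W→South 7. Service 36; fixed 40; total 76.
{South}: P→South 11, Q→South 2, R→South 3, S→South 11, T→South 14, U→South 5, V→South 9, W→South 7. Service 62; fixed 16; total 78.
{South, Central}: service 38 + fixed 40 = 78
{North, South, East, West, Central}: service 24 + fixed 142 = 166
No other subset beats 76.

Open South and East; minimum total cost 76.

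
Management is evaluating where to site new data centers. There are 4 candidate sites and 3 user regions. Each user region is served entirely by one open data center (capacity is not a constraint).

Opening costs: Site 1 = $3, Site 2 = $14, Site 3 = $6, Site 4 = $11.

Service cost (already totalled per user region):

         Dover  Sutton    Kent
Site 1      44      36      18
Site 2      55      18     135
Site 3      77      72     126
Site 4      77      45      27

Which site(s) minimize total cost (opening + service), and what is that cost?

For any fixed open set, each user region goes to its cheapest open site; total = fixed + service.
{Site 1, Site 2}: Dover→Site 1 44, Sutton→Site 2 18, Kent→Site 1 18. Service 80; fixed 17; total 97.
{Site 1}: service 98 + fixed 3 = 101
{Site 1, Site 2, Site 3}: Dover→Site 1 44, Sutton→Site 2 18, Kent→Site 1 18. Service 80; fixed 23; total 103.
{Site 1, Site 2, Site 3, Site 4}: service 80 + fixed 34 = 114
No other subset beats 97.

Open Site 1 and Site 2; minimum total cost 97.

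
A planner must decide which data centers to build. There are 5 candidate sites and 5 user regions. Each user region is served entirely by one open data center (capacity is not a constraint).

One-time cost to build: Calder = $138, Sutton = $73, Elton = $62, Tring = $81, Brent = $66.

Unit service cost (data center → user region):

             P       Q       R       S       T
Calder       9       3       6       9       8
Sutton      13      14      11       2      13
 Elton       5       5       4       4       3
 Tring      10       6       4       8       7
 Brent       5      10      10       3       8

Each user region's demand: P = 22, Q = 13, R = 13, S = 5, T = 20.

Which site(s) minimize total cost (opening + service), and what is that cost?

Open Elton only; minimum total cost 369.

For any fixed open set, each user region goes to its cheapest open site; total = fixed + service.
{Elton}: P→Elton 5·22=110, Q→Elton 5·13=65, R→Elton 4·13=52, S→Elton 4·5=20, T→Elton 3·20=60. Service 307; fixed 62; total 369.
{Elton, Brent}: P→Elton 5·22=110, Q→Elton 5·13=65, R→Elton 4·13=52, S→Brent 3·5=15, T→Elton 3·20=60. Service 302; fixed 128; total 430.
{Sutton, Elton}: P→Elton 5·22=110, Q→Elton 5·13=65, R→Elton 4·13=52, S→Sutton 2·5=10, T→Elton 3·20=60. Service 297; fixed 135; total 432.
{Calder, Sutton, Elton, Tring, Brent}: P→Elton 5·22=110, Q→Calder 3·13=39, R→Elton 4·13=52, S→Sutton 2·5=10, T→Elton 3·20=60. Service 271; fixed 420; total 691.
No other subset beats 369.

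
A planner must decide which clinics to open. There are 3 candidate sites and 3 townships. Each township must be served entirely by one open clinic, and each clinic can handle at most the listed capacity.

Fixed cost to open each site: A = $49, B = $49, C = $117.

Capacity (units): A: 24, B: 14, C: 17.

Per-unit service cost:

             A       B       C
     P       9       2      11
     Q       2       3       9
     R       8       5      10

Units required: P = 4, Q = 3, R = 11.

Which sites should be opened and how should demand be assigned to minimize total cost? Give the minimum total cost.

Open {A}: P→A 9·4=36, Q→A 2·3=6, R→A 8·11=88.
Loads: A carries 18/24. Service 130; fixed 49; total 179.
Next best feasible plan costs 195.

Minimum total cost: 179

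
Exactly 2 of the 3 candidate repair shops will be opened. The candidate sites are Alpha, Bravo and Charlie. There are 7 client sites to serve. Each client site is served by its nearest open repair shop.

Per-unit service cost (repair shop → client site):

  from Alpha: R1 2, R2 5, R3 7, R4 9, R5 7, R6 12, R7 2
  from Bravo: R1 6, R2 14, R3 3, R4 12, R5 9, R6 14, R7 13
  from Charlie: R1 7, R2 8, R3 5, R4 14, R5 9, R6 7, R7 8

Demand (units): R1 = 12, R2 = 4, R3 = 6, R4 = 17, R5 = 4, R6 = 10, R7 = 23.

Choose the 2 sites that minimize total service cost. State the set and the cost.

Choose Alpha and Charlie; total service cost 371.

With exactly 2 open, each client site uses its cheapest among the chosen.
{Alpha, Charlie}: R1→Alpha 2·12=24, R2→Alpha 5·4=20, R3→Charlie 5·6=30, R4→Alpha 9·17=153, R5→Alpha 7·4=28, R6→Charlie 7·10=70, R7→Alpha 2·23=46. Service cost 371.
{Alpha, Bravo}: service cost 409
{Bravo, Charlie}: service cost 616
Among all 3 size-2 choices, {Alpha, Charlie} is lowest.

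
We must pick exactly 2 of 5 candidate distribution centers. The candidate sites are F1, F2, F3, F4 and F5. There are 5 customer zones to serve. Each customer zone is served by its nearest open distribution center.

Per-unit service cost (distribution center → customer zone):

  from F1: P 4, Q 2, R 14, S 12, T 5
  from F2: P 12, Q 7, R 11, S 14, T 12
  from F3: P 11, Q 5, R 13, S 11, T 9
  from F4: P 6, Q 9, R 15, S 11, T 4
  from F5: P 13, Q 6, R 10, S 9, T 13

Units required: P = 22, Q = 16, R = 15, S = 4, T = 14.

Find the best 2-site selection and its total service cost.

With exactly 2 open, each customer zone uses its cheapest among the chosen.
{F1, F5}: P→F1 4·22=88, Q→F1 2·16=32, R→F5 10·15=150, S→F5 9·4=36, T→F1 5·14=70. Service cost 376.
{F1, F2}: service cost 403
{F1, F3}: service cost 429
Among all 10 size-2 choices, {F1, F5} is lowest.

Choose F1 and F5; total service cost 376.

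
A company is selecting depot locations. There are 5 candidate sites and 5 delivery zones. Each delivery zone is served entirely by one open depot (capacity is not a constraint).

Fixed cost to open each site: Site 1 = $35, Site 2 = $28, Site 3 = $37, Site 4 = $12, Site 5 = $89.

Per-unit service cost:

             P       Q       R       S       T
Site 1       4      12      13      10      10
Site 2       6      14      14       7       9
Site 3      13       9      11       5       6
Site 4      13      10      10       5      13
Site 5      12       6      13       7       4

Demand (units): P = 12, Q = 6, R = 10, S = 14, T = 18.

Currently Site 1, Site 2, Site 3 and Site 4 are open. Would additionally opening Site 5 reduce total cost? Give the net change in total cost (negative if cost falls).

No — net change +35 (cost rises by 35).

Current service cost with {Site 1, Site 2, Site 3, Site 4}: 380.
Adding Site 5: each delivery zone re-picks its cheapest; new service cost 326, saving 54.
Extra fixed cost: 89. Net change = 89 − 54 = 35.
(Totals: 492 → 527.)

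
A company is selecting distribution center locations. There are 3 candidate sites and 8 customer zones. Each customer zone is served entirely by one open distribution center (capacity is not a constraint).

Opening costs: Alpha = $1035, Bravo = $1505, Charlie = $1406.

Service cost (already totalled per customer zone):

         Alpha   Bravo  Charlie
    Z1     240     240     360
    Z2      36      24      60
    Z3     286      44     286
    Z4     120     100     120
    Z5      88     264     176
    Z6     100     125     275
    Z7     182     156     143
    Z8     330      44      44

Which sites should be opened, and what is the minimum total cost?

Open Alpha only; minimum total cost 2417.

For any fixed open set, each customer zone goes to its cheapest open site; total = fixed + service.
{Alpha}: Z1→Alpha 240, Z2→Alpha 36, Z3→Alpha 286, Z4→Alpha 120, Z5→Alpha 88, Z6→Alpha 100, Z7→Alpha 182, Z8→Alpha 330. Service 1382; fixed 1035; total 2417.
{Bravo}: service 997 + fixed 1505 = 2502
{Charlie}: service 1464 + fixed 1406 = 2870
{Alpha, Bravo, Charlie}: service 783 + fixed 3946 = 4729
No other subset beats 2417.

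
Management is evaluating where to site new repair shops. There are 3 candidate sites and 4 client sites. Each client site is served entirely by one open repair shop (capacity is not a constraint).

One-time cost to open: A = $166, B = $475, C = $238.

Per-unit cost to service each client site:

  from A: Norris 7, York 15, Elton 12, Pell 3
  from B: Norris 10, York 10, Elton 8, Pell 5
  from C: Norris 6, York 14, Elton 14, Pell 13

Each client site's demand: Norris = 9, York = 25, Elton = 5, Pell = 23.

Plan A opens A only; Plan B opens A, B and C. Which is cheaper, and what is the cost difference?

Plan A is cheaper by 559.

Plan A: {A}: Norris→A 7·9=63, York→A 15·25=375, Elton→A 12·5=60, Pell→A 3·23=69. Service 567; fixed 166; total 733.
Plan B: {A, B, C}: Norris→C 6·9=54, York→B 10·25=250, Elton→B 8·5=40, Pell→A 3·23=69. Service 413; fixed 879; total 1292.
Difference: |733 − 1292| = 559.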